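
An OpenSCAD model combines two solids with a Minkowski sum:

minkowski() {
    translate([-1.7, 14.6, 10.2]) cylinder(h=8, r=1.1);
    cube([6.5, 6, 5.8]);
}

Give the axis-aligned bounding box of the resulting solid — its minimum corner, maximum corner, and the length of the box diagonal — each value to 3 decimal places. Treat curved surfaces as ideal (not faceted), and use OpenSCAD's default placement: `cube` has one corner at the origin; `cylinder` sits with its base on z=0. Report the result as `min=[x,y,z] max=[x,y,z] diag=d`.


min=[-2.800,13.500,10.200] max=[5.900,21.700,24.000] diag=18.258

A = translate([-1.7, 14.6, 10.2]) cylinder(h=8, r=1.1) → bbox [-2.8,13.5,10.2] .. [-0.6,15.7,18.2]
B = cube([6.5, 6, 5.8]) → bbox [0,0,0] .. [6.5,6,5.8]
lo = A.lo+B.lo = [-2.8+0, 13.5+0, 10.2+0] = [-2.800,13.500,10.200]
hi = A.hi+B.hi = [-0.6+6.5, 15.7+6, 18.2+5.8] = [5.900,21.700,24.000]
diag = √(8.7²+8.2²+13.8²) = √333.37 = 18.258


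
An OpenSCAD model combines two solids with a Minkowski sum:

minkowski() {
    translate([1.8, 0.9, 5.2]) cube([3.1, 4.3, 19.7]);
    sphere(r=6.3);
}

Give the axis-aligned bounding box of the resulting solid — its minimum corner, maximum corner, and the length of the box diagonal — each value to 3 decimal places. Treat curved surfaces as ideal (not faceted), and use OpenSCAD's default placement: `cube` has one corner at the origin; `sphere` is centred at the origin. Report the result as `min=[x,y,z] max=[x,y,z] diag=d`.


min=[-4.500,-5.400,-1.100] max=[11.200,11.500,31.200] diag=39.691

A = translate([1.8, 0.9, 5.2]) cube([3.1, 4.3, 19.7]) → bbox [1.8,0.9,5.2] .. [4.9,5.2,24.9]
B = sphere(r=6.3) → bbox [-6.3,-6.3,-6.3] .. [6.3,6.3,6.3]
lo = A.lo+B.lo = [1.8-6.3, 0.9-6.3, 5.2-6.3] = [-4.500,-5.400,-1.100]
hi = A.hi+B.hi = [4.9+6.3, 5.2+6.3, 24.9+6.3] = [11.200,11.500,31.200]
diag = √(15.7²+16.9²+32.3²) = √1575.39 = 39.691


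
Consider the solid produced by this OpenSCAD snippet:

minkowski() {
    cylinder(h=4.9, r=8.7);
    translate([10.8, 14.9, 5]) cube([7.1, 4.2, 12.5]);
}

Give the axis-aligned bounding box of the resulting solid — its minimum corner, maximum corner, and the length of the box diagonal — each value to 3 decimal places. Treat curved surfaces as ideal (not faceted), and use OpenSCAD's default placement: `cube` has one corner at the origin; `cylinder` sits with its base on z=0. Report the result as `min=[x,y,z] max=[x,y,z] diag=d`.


min=[2.100,6.200,5.000] max=[26.600,27.800,22.400] diag=37.008

A = translate([10.8, 14.9, 5]) cube([7.1, 4.2, 12.5]) → bbox [10.8,14.9,5] .. [17.9,19.1,17.5]
B = cylinder(h=4.9, r=8.7) → bbox [-8.7,-8.7,0] .. [8.7,8.7,4.9]
lo = A.lo+B.lo = [10.8-8.7, 14.9-8.7, 5+0] = [2.100,6.200,5.000]
hi = A.hi+B.hi = [17.9+8.7, 19.1+8.7, 17.5+4.9] = [26.600,27.800,22.400]
diag = √(24.5²+21.6²+17.4²) = √1369.57 = 37.008


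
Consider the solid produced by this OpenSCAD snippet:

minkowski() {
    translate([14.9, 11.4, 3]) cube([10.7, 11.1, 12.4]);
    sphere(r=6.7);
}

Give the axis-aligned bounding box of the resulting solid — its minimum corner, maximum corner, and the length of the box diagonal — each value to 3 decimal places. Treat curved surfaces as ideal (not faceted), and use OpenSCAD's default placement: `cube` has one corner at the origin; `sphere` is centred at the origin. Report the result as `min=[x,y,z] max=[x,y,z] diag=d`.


min=[8.200,4.700,-3.700] max=[32.300,29.200,22.100] diag=42.973

A = translate([14.9, 11.4, 3]) cube([10.7, 11.1, 12.4]) → bbox [14.9,11.4,3] .. [25.6,22.5,15.4]
B = sphere(r=6.7) → bbox [-6.7,-6.7,-6.7] .. [6.7,6.7,6.7]
lo = A.lo+B.lo = [14.9-6.7, 11.4-6.7, 3-6.7] = [8.200,4.700,-3.700]
hi = A.hi+B.hi = [25.6+6.7, 22.5+6.7, 15.4+6.7] = [32.300,29.200,22.100]
diag = √(24.1²+24.5²+25.8²) = √1846.7 = 42.973


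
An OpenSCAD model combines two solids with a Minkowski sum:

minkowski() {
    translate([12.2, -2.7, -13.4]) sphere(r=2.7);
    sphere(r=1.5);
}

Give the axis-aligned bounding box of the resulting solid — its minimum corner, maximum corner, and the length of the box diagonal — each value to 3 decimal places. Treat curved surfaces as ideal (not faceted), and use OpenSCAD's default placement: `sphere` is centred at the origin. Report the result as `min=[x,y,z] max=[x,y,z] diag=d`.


A = translate([12.2, -2.7, -13.4]) sphere(r=2.7) → bbox [9.5,-5.4,-16.1] .. [14.9,0,-10.7]
B = sphere(r=1.5) → bbox [-1.5,-1.5,-1.5] .. [1.5,1.5,1.5]
lo = A.lo+B.lo = [9.5-1.5, -5.4-1.5, -16.1-1.5] = [8.000,-6.900,-17.600]
hi = A.hi+B.hi = [14.9+1.5, 0+1.5, -10.7+1.5] = [16.400,1.500,-9.200]
diag = √(8.4²+8.4²+8.4²) = √211.68 = 14.549

min=[8.000,-6.900,-17.600] max=[16.400,1.500,-9.200] diag=14.549


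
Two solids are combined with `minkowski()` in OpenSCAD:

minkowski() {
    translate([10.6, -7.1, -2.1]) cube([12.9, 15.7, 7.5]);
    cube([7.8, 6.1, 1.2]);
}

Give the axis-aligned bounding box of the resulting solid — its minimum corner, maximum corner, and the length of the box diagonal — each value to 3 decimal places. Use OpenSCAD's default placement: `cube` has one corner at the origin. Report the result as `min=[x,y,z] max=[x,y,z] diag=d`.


A = translate([10.6, -7.1, -2.1]) cube([12.9, 15.7, 7.5]) → bbox [10.6,-7.1,-2.1] .. [23.5,8.6,5.4]
B = cube([7.8, 6.1, 1.2]) → bbox [0,0,0] .. [7.8,6.1,1.2]
lo = A.lo+B.lo = [10.6+0, -7.1+0, -2.1+0] = [10.600,-7.100,-2.100]
hi = A.hi+B.hi = [23.5+7.8, 8.6+6.1, 5.4+1.2] = [31.300,14.700,6.600]
diag = √(20.7²+21.8²+8.7²) = √979.42 = 31.296

min=[10.600,-7.100,-2.100] max=[31.300,14.700,6.600] diag=31.296


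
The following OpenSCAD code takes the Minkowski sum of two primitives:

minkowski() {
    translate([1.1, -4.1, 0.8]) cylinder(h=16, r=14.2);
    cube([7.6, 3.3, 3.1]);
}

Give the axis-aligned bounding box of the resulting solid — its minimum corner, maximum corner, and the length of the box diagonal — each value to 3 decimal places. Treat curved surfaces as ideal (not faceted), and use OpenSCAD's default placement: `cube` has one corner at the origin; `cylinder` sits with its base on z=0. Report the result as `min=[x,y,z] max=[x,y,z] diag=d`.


A = translate([1.1, -4.1, 0.8]) cylinder(h=16, r=14.2) → bbox [-13.1,-18.3,0.8] .. [15.3,10.1,16.8]
B = cube([7.6, 3.3, 3.1]) → bbox [0,0,0] .. [7.6,3.3,3.1]
lo = A.lo+B.lo = [-13.1+0, -18.3+0, 0.8+0] = [-13.100,-18.300,0.800]
hi = A.hi+B.hi = [15.3+7.6, 10.1+3.3, 16.8+3.1] = [22.900,13.400,19.900]
diag = √(36²+31.7²+19.1²) = √2665.7 = 51.630

min=[-13.100,-18.300,0.800] max=[22.900,13.400,19.900] diag=51.630


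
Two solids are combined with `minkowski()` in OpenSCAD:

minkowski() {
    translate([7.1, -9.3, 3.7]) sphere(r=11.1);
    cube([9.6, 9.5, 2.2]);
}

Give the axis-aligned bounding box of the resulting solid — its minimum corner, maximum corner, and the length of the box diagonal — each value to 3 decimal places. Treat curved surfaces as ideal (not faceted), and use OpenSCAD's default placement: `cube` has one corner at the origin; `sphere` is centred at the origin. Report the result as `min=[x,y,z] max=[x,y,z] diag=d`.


A = translate([7.1, -9.3, 3.7]) sphere(r=11.1) → bbox [-4,-20.4,-7.4] .. [18.2,1.8,14.8]
B = cube([9.6, 9.5, 2.2]) → bbox [0,0,0] .. [9.6,9.5,2.2]
lo = A.lo+B.lo = [-4+0, -20.4+0, -7.4+0] = [-4.000,-20.400,-7.400]
hi = A.hi+B.hi = [18.2+9.6, 1.8+9.5, 14.8+2.2] = [27.800,11.300,17.000]
diag = √(31.8²+31.7²+24.4²) = √2611.49 = 51.103

min=[-4.000,-20.400,-7.400] max=[27.800,11.300,17.000] diag=51.103


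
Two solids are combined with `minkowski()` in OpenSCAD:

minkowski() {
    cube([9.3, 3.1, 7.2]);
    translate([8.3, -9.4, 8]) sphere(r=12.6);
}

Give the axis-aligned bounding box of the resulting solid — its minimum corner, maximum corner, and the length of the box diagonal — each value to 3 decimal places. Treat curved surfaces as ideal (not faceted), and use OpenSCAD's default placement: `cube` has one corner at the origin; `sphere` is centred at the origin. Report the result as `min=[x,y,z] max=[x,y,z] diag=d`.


A = translate([8.3, -9.4, 8]) sphere(r=12.6) → bbox [-4.3,-22,-4.6] .. [20.9,3.2,20.6]
B = cube([9.3, 3.1, 7.2]) → bbox [0,0,0] .. [9.3,3.1,7.2]
lo = A.lo+B.lo = [-4.3+0, -22+0, -4.6+0] = [-4.300,-22.000,-4.600]
hi = A.hi+B.hi = [20.9+9.3, 3.2+3.1, 20.6+7.2] = [30.200,6.300,27.800]
diag = √(34.5²+28.3²+32.4²) = √3040.9 = 55.144

min=[-4.300,-22.000,-4.600] max=[30.200,6.300,27.800] diag=55.144


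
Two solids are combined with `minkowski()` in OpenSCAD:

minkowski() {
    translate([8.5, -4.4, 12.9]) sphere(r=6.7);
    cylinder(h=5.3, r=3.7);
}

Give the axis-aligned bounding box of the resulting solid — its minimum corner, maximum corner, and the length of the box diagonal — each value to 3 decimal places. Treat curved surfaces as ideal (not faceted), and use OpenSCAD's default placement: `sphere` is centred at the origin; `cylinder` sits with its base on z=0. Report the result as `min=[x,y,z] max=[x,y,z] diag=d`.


A = translate([8.5, -4.4, 12.9]) sphere(r=6.7) → bbox [1.8,-11.1,6.2] .. [15.2,2.3,19.6]
B = cylinder(h=5.3, r=3.7) → bbox [-3.7,-3.7,0] .. [3.7,3.7,5.3]
lo = A.lo+B.lo = [1.8-3.7, -11.1-3.7, 6.2+0] = [-1.900,-14.800,6.200]
hi = A.hi+B.hi = [15.2+3.7, 2.3+3.7, 19.6+5.3] = [18.900,6.000,24.900]
diag = √(20.8²+20.8²+18.7²) = √1214.97 = 34.856

min=[-1.900,-14.800,6.200] max=[18.900,6.000,24.900] diag=34.856


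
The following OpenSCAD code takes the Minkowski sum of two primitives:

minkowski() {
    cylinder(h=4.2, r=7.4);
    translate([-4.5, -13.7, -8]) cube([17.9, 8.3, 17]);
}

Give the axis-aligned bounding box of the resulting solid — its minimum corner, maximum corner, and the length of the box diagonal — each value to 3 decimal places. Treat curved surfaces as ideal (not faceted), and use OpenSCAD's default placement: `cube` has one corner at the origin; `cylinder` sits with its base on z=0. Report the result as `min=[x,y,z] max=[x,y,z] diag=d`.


min=[-11.900,-21.100,-8.000] max=[20.800,2.000,13.200] diag=45.303

A = translate([-4.5, -13.7, -8]) cube([17.9, 8.3, 17]) → bbox [-4.5,-13.7,-8] .. [13.4,-5.4,9]
B = cylinder(h=4.2, r=7.4) → bbox [-7.4,-7.4,0] .. [7.4,7.4,4.2]
lo = A.lo+B.lo = [-4.5-7.4, -13.7-7.4, -8+0] = [-11.900,-21.100,-8.000]
hi = A.hi+B.hi = [13.4+7.4, -5.4+7.4, 9+4.2] = [20.800,2.000,13.200]
diag = √(32.7²+23.1²+21.2²) = √2052.34 = 45.303


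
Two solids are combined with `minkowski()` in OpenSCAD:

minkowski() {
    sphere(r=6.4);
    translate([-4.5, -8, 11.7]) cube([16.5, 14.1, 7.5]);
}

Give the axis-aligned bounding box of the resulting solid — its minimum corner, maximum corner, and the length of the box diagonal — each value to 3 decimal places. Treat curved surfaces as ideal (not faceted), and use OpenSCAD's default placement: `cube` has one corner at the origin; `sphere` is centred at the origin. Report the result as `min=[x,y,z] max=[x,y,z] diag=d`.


min=[-10.900,-14.400,5.300] max=[18.400,12.500,25.600] diag=44.656

A = translate([-4.5, -8, 11.7]) cube([16.5, 14.1, 7.5]) → bbox [-4.5,-8,11.7] .. [12,6.1,19.2]
B = sphere(r=6.4) → bbox [-6.4,-6.4,-6.4] .. [6.4,6.4,6.4]
lo = A.lo+B.lo = [-4.5-6.4, -8-6.4, 11.7-6.4] = [-10.900,-14.400,5.300]
hi = A.hi+B.hi = [12+6.4, 6.1+6.4, 19.2+6.4] = [18.400,12.500,25.600]
diag = √(29.3²+26.9²+20.3²) = √1994.19 = 44.656


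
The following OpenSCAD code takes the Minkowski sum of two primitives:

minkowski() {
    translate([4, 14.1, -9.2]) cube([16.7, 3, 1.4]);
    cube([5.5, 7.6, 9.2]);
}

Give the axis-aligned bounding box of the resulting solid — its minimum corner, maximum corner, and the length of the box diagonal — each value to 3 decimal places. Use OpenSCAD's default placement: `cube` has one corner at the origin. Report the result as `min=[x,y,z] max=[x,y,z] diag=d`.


A = translate([4, 14.1, -9.2]) cube([16.7, 3, 1.4]) → bbox [4,14.1,-9.2] .. [20.7,17.1,-7.8]
B = cube([5.5, 7.6, 9.2]) → bbox [0,0,0] .. [5.5,7.6,9.2]
lo = A.lo+B.lo = [4+0, 14.1+0, -9.2+0] = [4.000,14.100,-9.200]
hi = A.hi+B.hi = [20.7+5.5, 17.1+7.6, -7.8+9.2] = [26.200,24.700,1.400]
diag = √(22.2²+10.6²+10.6²) = √717.56 = 26.787

min=[4.000,14.100,-9.200] max=[26.200,24.700,1.400] diag=26.787


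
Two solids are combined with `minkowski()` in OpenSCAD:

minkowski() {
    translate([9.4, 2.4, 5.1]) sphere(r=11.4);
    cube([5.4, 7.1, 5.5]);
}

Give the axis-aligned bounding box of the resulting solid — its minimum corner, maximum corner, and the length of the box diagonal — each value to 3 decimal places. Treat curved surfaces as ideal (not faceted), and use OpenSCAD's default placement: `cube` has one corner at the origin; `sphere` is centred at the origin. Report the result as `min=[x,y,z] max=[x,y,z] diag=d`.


min=[-2.000,-9.000,-6.300] max=[26.200,20.900,22.000] diag=49.901

A = translate([9.4, 2.4, 5.1]) sphere(r=11.4) → bbox [-2,-9,-6.3] .. [20.8,13.8,16.5]
B = cube([5.4, 7.1, 5.5]) → bbox [0,0,0] .. [5.4,7.1,5.5]
lo = A.lo+B.lo = [-2+0, -9+0, -6.3+0] = [-2.000,-9.000,-6.300]
hi = A.hi+B.hi = [20.8+5.4, 13.8+7.1, 16.5+5.5] = [26.200,20.900,22.000]
diag = √(28.2²+29.9²+28.3²) = √2490.14 = 49.901


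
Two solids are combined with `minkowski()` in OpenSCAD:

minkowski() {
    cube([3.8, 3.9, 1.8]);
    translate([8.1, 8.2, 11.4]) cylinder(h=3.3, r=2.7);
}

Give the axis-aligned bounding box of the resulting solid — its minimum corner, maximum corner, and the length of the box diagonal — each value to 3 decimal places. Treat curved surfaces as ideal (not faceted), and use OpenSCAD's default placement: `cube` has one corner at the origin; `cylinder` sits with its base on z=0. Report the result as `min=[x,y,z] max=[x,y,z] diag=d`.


min=[5.400,5.500,11.400] max=[14.600,14.800,16.500] diag=14.041

A = translate([8.1, 8.2, 11.4]) cylinder(h=3.3, r=2.7) → bbox [5.4,5.5,11.4] .. [10.8,10.9,14.7]
B = cube([3.8, 3.9, 1.8]) → bbox [0,0,0] .. [3.8,3.9,1.8]
lo = A.lo+B.lo = [5.4+0, 5.5+0, 11.4+0] = [5.400,5.500,11.400]
hi = A.hi+B.hi = [10.8+3.8, 10.9+3.9, 14.7+1.8] = [14.600,14.800,16.500]
diag = √(9.2²+9.3²+5.1²) = √197.14 = 14.041


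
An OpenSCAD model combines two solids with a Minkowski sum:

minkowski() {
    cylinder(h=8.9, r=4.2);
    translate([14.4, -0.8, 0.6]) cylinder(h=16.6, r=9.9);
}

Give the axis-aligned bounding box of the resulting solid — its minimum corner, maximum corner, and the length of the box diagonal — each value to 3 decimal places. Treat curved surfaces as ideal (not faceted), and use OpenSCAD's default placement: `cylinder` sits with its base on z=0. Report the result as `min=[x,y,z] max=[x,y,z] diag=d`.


min=[0.300,-14.900,0.600] max=[28.500,13.300,26.100] diag=47.336

A = translate([14.4, -0.8, 0.6]) cylinder(h=16.6, r=9.9) → bbox [4.5,-10.7,0.6] .. [24.3,9.1,17.2]
B = cylinder(h=8.9, r=4.2) → bbox [-4.2,-4.2,0] .. [4.2,4.2,8.9]
lo = A.lo+B.lo = [4.5-4.2, -10.7-4.2, 0.6+0] = [0.300,-14.900,0.600]
hi = A.hi+B.hi = [24.3+4.2, 9.1+4.2, 17.2+8.9] = [28.500,13.300,26.100]
diag = √(28.2²+28.2²+25.5²) = √2240.73 = 47.336


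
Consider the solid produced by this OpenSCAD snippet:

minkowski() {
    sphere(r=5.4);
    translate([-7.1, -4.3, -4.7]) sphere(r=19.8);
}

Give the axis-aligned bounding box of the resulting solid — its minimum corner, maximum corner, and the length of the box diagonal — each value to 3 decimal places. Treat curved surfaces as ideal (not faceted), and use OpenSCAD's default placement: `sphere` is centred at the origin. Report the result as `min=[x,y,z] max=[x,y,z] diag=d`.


A = translate([-7.1, -4.3, -4.7]) sphere(r=19.8) → bbox [-26.9,-24.1,-24.5] .. [12.7,15.5,15.1]
B = sphere(r=5.4) → bbox [-5.4,-5.4,-5.4] .. [5.4,5.4,5.4]
lo = A.lo+B.lo = [-26.9-5.4, -24.1-5.4, -24.5-5.4] = [-32.300,-29.500,-29.900]
hi = A.hi+B.hi = [12.7+5.4, 15.5+5.4, 15.1+5.4] = [18.100,20.900,20.500]
diag = √(50.4²+50.4²+50.4²) = √7620.48 = 87.295

min=[-32.300,-29.500,-29.900] max=[18.100,20.900,20.500] diag=87.295


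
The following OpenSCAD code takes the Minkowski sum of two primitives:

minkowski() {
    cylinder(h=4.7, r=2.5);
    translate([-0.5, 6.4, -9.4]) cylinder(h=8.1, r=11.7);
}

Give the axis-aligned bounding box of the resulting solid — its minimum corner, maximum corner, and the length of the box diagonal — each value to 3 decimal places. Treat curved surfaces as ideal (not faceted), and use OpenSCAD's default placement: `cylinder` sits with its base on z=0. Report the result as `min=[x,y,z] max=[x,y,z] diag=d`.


min=[-14.700,-7.800,-9.400] max=[13.700,20.600,3.400] diag=42.154

A = translate([-0.5, 6.4, -9.4]) cylinder(h=8.1, r=11.7) → bbox [-12.2,-5.3,-9.4] .. [11.2,18.1,-1.3]
B = cylinder(h=4.7, r=2.5) → bbox [-2.5,-2.5,0] .. [2.5,2.5,4.7]
lo = A.lo+B.lo = [-12.2-2.5, -5.3-2.5, -9.4+0] = [-14.700,-7.800,-9.400]
hi = A.hi+B.hi = [11.2+2.5, 18.1+2.5, -1.3+4.7] = [13.700,20.600,3.400]
diag = √(28.4²+28.4²+12.8²) = √1776.96 = 42.154


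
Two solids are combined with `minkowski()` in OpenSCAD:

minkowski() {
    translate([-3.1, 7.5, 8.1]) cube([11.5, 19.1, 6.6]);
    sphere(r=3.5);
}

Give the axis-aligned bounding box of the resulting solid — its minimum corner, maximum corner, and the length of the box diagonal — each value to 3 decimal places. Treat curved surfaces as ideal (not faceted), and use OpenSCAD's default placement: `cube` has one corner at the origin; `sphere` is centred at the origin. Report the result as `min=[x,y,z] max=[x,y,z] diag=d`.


min=[-6.600,4.000,4.600] max=[11.900,30.100,18.200] diag=34.762

A = translate([-3.1, 7.5, 8.1]) cube([11.5, 19.1, 6.6]) → bbox [-3.1,7.5,8.1] .. [8.4,26.6,14.7]
B = sphere(r=3.5) → bbox [-3.5,-3.5,-3.5] .. [3.5,3.5,3.5]
lo = A.lo+B.lo = [-3.1-3.5, 7.5-3.5, 8.1-3.5] = [-6.600,4.000,4.600]
hi = A.hi+B.hi = [8.4+3.5, 26.6+3.5, 14.7+3.5] = [11.900,30.100,18.200]
diag = √(18.5²+26.1²+13.6²) = √1208.42 = 34.762


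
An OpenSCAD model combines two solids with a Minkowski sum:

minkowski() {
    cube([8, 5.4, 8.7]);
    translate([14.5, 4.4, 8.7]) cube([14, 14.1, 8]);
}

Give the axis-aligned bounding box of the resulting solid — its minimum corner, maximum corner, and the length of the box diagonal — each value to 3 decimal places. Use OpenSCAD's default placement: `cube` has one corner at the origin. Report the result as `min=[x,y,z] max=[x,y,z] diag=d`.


A = translate([14.5, 4.4, 8.7]) cube([14, 14.1, 8]) → bbox [14.5,4.4,8.7] .. [28.5,18.5,16.7]
B = cube([8, 5.4, 8.7]) → bbox [0,0,0] .. [8,5.4,8.7]
lo = A.lo+B.lo = [14.5+0, 4.4+0, 8.7+0] = [14.500,4.400,8.700]
hi = A.hi+B.hi = [28.5+8, 18.5+5.4, 16.7+8.7] = [36.500,23.900,25.400]
diag = √(22²+19.5²+16.7²) = √1143.14 = 33.810

min=[14.500,4.400,8.700] max=[36.500,23.900,25.400] diag=33.810


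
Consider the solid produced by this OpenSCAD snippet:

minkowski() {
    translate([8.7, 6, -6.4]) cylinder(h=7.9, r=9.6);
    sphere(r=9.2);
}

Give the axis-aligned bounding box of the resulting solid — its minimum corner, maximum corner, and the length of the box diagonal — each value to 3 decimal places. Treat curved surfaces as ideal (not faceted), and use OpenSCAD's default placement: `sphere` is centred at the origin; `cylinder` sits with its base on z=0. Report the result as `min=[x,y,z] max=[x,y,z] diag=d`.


min=[-10.100,-12.800,-15.600] max=[27.500,24.800,10.700] diag=59.323

A = translate([8.7, 6, -6.4]) cylinder(h=7.9, r=9.6) → bbox [-0.9,-3.6,-6.4] .. [18.3,15.6,1.5]
B = sphere(r=9.2) → bbox [-9.2,-9.2,-9.2] .. [9.2,9.2,9.2]
lo = A.lo+B.lo = [-0.9-9.2, -3.6-9.2, -6.4-9.2] = [-10.100,-12.800,-15.600]
hi = A.hi+B.hi = [18.3+9.2, 15.6+9.2, 1.5+9.2] = [27.500,24.800,10.700]
diag = √(37.6²+37.6²+26.3²) = √3519.21 = 59.323


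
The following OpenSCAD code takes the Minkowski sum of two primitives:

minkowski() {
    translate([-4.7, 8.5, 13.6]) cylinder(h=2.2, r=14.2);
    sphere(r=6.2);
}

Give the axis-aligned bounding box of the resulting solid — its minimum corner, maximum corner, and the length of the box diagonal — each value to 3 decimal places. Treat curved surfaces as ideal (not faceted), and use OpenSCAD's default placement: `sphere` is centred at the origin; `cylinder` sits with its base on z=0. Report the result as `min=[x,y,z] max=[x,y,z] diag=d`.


min=[-25.100,-11.900,7.400] max=[15.700,28.900,22.000] diag=59.518

A = translate([-4.7, 8.5, 13.6]) cylinder(h=2.2, r=14.2) → bbox [-18.9,-5.7,13.6] .. [9.5,22.7,15.8]
B = sphere(r=6.2) → bbox [-6.2,-6.2,-6.2] .. [6.2,6.2,6.2]
lo = A.lo+B.lo = [-18.9-6.2, -5.7-6.2, 13.6-6.2] = [-25.100,-11.900,7.400]
hi = A.hi+B.hi = [9.5+6.2, 22.7+6.2, 15.8+6.2] = [15.700,28.900,22.000]
diag = √(40.8²+40.8²+14.6²) = √3542.44 = 59.518


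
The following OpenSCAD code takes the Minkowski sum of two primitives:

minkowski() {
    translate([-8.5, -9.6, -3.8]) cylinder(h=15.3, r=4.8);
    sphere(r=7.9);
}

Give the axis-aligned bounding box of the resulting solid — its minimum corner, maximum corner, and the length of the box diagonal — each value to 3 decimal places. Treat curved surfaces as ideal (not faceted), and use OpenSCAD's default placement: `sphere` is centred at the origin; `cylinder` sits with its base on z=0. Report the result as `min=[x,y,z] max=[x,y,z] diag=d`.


A = translate([-8.5, -9.6, -3.8]) cylinder(h=15.3, r=4.8) → bbox [-13.3,-14.4,-3.8] .. [-3.7,-4.8,11.5]
B = sphere(r=7.9) → bbox [-7.9,-7.9,-7.9] .. [7.9,7.9,7.9]
lo = A.lo+B.lo = [-13.3-7.9, -14.4-7.9, -3.8-7.9] = [-21.200,-22.300,-11.700]
hi = A.hi+B.hi = [-3.7+7.9, -4.8+7.9, 11.5+7.9] = [4.200,3.100,19.400]
diag = √(25.4²+25.4²+31.1²) = √2257.53 = 47.513

min=[-21.200,-22.300,-11.700] max=[4.200,3.100,19.400] diag=47.513


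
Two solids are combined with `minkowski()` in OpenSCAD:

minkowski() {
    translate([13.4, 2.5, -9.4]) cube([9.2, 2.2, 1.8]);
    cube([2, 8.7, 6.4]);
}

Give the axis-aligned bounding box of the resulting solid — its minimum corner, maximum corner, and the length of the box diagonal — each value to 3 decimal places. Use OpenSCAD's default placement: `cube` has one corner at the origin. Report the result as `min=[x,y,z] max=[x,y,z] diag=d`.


min=[13.400,2.500,-9.400] max=[24.600,13.400,-1.200] diag=17.649

A = translate([13.4, 2.5, -9.4]) cube([9.2, 2.2, 1.8]) → bbox [13.4,2.5,-9.4] .. [22.6,4.7,-7.6]
B = cube([2, 8.7, 6.4]) → bbox [0,0,0] .. [2,8.7,6.4]
lo = A.lo+B.lo = [13.4+0, 2.5+0, -9.4+0] = [13.400,2.500,-9.400]
hi = A.hi+B.hi = [22.6+2, 4.7+8.7, -7.6+6.4] = [24.600,13.400,-1.200]
diag = √(11.2²+10.9²+8.2²) = √311.49 = 17.649


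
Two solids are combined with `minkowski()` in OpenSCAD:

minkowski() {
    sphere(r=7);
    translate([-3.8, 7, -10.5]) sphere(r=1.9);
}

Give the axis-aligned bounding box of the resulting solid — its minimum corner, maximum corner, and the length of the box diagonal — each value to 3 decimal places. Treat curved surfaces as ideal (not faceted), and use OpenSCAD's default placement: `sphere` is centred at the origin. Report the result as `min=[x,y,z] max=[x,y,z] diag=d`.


min=[-12.700,-1.900,-19.400] max=[5.100,15.900,-1.600] diag=30.831

A = translate([-3.8, 7, -10.5]) sphere(r=1.9) → bbox [-5.7,5.1,-12.4] .. [-1.9,8.9,-8.6]
B = sphere(r=7) → bbox [-7,-7,-7] .. [7,7,7]
lo = A.lo+B.lo = [-5.7-7, 5.1-7, -12.4-7] = [-12.700,-1.900,-19.400]
hi = A.hi+B.hi = [-1.9+7, 8.9+7, -8.6+7] = [5.100,15.900,-1.600]
diag = √(17.8²+17.8²+17.8²) = √950.52 = 30.831


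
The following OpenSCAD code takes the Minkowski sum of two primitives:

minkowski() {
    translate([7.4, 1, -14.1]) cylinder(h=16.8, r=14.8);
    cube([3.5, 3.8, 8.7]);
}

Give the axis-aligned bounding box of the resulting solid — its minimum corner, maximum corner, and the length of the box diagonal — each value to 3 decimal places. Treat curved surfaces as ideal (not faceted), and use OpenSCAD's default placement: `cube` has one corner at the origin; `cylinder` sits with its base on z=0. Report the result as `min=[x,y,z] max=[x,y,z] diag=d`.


min=[-7.400,-13.800,-14.100] max=[25.700,19.600,11.400] diag=53.492

A = translate([7.4, 1, -14.1]) cylinder(h=16.8, r=14.8) → bbox [-7.4,-13.8,-14.1] .. [22.2,15.8,2.7]
B = cube([3.5, 3.8, 8.7]) → bbox [0,0,0] .. [3.5,3.8,8.7]
lo = A.lo+B.lo = [-7.4+0, -13.8+0, -14.1+0] = [-7.400,-13.800,-14.100]
hi = A.hi+B.hi = [22.2+3.5, 15.8+3.8, 2.7+8.7] = [25.700,19.600,11.400]
diag = √(33.1²+33.4²+25.5²) = √2861.42 = 53.492


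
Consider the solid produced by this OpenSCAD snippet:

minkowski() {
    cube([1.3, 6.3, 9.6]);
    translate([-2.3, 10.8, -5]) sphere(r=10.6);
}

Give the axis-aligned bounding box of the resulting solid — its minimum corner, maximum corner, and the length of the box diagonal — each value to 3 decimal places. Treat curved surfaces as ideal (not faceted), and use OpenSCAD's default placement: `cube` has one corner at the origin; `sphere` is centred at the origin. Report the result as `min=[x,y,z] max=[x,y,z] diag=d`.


A = translate([-2.3, 10.8, -5]) sphere(r=10.6) → bbox [-12.9,0.2,-15.6] .. [8.3,21.4,5.6]
B = cube([1.3, 6.3, 9.6]) → bbox [0,0,0] .. [1.3,6.3,9.6]
lo = A.lo+B.lo = [-12.9+0, 0.2+0, -15.6+0] = [-12.900,0.200,-15.600]
hi = A.hi+B.hi = [8.3+1.3, 21.4+6.3, 5.6+9.6] = [9.600,27.700,15.200]
diag = √(22.5²+27.5²+30.8²) = √2211.14 = 47.023

min=[-12.900,0.200,-15.600] max=[9.600,27.700,15.200] diag=47.023


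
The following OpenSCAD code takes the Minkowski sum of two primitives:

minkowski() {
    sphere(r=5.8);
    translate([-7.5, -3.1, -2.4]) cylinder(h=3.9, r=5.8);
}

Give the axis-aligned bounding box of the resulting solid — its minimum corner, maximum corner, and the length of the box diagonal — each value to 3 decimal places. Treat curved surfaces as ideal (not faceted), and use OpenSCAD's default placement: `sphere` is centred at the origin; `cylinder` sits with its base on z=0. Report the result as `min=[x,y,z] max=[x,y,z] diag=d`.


A = translate([-7.5, -3.1, -2.4]) cylinder(h=3.9, r=5.8) → bbox [-13.3,-8.9,-2.4] .. [-1.7,2.7,1.5]
B = sphere(r=5.8) → bbox [-5.8,-5.8,-5.8] .. [5.8,5.8,5.8]
lo = A.lo+B.lo = [-13.3-5.8, -8.9-5.8, -2.4-5.8] = [-19.100,-14.700,-8.200]
hi = A.hi+B.hi = [-1.7+5.8, 2.7+5.8, 1.5+5.8] = [4.100,8.500,7.300]
diag = √(23.2²+23.2²+15.5²) = √1316.73 = 36.287

min=[-19.100,-14.700,-8.200] max=[4.100,8.500,7.300] diag=36.287


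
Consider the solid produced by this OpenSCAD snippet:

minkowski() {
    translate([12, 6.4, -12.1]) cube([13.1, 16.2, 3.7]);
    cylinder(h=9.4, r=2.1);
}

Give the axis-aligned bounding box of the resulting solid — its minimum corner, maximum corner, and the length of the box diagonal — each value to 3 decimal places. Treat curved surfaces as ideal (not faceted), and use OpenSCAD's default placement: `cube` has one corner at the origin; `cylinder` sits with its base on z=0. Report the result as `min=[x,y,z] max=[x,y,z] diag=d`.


min=[9.900,4.300,-12.100] max=[27.200,24.700,1.000] diag=29.784

A = translate([12, 6.4, -12.1]) cube([13.1, 16.2, 3.7]) → bbox [12,6.4,-12.1] .. [25.1,22.6,-8.4]
B = cylinder(h=9.4, r=2.1) → bbox [-2.1,-2.1,0] .. [2.1,2.1,9.4]
lo = A.lo+B.lo = [12-2.1, 6.4-2.1, -12.1+0] = [9.900,4.300,-12.100]
hi = A.hi+B.hi = [25.1+2.1, 22.6+2.1, -8.4+9.4] = [27.200,24.700,1.000]
diag = √(17.3²+20.4²+13.1²) = √887.06 = 29.784


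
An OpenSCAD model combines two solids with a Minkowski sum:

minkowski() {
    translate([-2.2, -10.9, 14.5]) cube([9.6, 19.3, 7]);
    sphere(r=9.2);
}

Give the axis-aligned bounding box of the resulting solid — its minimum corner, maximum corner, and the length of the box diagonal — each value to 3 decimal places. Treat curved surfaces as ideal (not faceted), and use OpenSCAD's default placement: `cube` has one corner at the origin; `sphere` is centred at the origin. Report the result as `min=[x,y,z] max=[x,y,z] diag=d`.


min=[-11.400,-20.100,5.300] max=[16.600,17.600,30.700] diag=53.390

A = translate([-2.2, -10.9, 14.5]) cube([9.6, 19.3, 7]) → bbox [-2.2,-10.9,14.5] .. [7.4,8.4,21.5]
B = sphere(r=9.2) → bbox [-9.2,-9.2,-9.2] .. [9.2,9.2,9.2]
lo = A.lo+B.lo = [-2.2-9.2, -10.9-9.2, 14.5-9.2] = [-11.400,-20.100,5.300]
hi = A.hi+B.hi = [7.4+9.2, 8.4+9.2, 21.5+9.2] = [16.600,17.600,30.700]
diag = √(28²+37.7²+25.4²) = √2850.45 = 53.390


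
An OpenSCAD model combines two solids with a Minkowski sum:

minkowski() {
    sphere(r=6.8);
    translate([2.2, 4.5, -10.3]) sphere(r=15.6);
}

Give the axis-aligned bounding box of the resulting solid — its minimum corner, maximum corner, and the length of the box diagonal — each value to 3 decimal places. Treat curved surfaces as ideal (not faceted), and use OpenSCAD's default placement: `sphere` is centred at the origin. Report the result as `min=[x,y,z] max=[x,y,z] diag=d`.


min=[-20.200,-17.900,-32.700] max=[24.600,26.900,12.100] diag=77.596

A = translate([2.2, 4.5, -10.3]) sphere(r=15.6) → bbox [-13.4,-11.1,-25.9] .. [17.8,20.1,5.3]
B = sphere(r=6.8) → bbox [-6.8,-6.8,-6.8] .. [6.8,6.8,6.8]
lo = A.lo+B.lo = [-13.4-6.8, -11.1-6.8, -25.9-6.8] = [-20.200,-17.900,-32.700]
hi = A.hi+B.hi = [17.8+6.8, 20.1+6.8, 5.3+6.8] = [24.600,26.900,12.100]
diag = √(44.8²+44.8²+44.8²) = √6021.12 = 77.596


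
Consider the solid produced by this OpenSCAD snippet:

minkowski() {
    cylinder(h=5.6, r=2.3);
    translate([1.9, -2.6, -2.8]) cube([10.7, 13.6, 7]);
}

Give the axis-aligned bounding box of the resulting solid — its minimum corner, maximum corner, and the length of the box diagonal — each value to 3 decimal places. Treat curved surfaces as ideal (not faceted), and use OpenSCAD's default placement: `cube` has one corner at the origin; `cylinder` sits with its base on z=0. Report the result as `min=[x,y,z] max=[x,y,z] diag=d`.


A = translate([1.9, -2.6, -2.8]) cube([10.7, 13.6, 7]) → bbox [1.9,-2.6,-2.8] .. [12.6,11,4.2]
B = cylinder(h=5.6, r=2.3) → bbox [-2.3,-2.3,0] .. [2.3,2.3,5.6]
lo = A.lo+B.lo = [1.9-2.3, -2.6-2.3, -2.8+0] = [-0.400,-4.900,-2.800]
hi = A.hi+B.hi = [12.6+2.3, 11+2.3, 4.2+5.6] = [14.900,13.300,9.800]
diag = √(15.3²+18.2²+12.6²) = √724.09 = 26.909

min=[-0.400,-4.900,-2.800] max=[14.900,13.300,9.800] diag=26.909


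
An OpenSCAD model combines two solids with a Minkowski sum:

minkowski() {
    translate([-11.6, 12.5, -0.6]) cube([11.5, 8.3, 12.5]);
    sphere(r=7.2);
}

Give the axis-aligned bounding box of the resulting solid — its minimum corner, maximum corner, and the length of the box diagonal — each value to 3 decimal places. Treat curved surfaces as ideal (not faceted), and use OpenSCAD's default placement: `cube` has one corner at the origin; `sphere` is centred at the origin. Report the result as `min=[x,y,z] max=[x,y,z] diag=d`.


min=[-18.800,5.300,-7.800] max=[7.100,28.000,19.100] diag=43.700

A = translate([-11.6, 12.5, -0.6]) cube([11.5, 8.3, 12.5]) → bbox [-11.6,12.5,-0.6] .. [-0.1,20.8,11.9]
B = sphere(r=7.2) → bbox [-7.2,-7.2,-7.2] .. [7.2,7.2,7.2]
lo = A.lo+B.lo = [-11.6-7.2, 12.5-7.2, -0.6-7.2] = [-18.800,5.300,-7.800]
hi = A.hi+B.hi = [-0.1+7.2, 20.8+7.2, 11.9+7.2] = [7.100,28.000,19.100]
diag = √(25.9²+22.7²+26.9²) = √1909.71 = 43.700


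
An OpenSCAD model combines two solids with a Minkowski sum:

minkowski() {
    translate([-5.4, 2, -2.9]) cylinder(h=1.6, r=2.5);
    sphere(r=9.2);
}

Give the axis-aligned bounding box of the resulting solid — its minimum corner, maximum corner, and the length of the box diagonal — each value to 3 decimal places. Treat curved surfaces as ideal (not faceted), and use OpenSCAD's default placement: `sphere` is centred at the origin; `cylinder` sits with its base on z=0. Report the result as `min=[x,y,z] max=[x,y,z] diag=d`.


A = translate([-5.4, 2, -2.9]) cylinder(h=1.6, r=2.5) → bbox [-7.9,-0.5,-2.9] .. [-2.9,4.5,-1.3]
B = sphere(r=9.2) → bbox [-9.2,-9.2,-9.2] .. [9.2,9.2,9.2]
lo = A.lo+B.lo = [-7.9-9.2, -0.5-9.2, -2.9-9.2] = [-17.100,-9.700,-12.100]
hi = A.hi+B.hi = [-2.9+9.2, 4.5+9.2, -1.3+9.2] = [6.300,13.700,7.900]
diag = √(23.4²+23.4²+20²) = √1495.12 = 38.667

min=[-17.100,-9.700,-12.100] max=[6.300,13.700,7.900] diag=38.667


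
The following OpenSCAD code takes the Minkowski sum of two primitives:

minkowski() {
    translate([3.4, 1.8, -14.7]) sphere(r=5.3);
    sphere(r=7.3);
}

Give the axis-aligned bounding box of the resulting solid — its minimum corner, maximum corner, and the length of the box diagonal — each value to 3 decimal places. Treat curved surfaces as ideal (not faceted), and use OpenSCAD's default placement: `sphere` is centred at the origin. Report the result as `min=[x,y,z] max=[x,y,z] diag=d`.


A = translate([3.4, 1.8, -14.7]) sphere(r=5.3) → bbox [-1.9,-3.5,-20] .. [8.7,7.1,-9.4]
B = sphere(r=7.3) → bbox [-7.3,-7.3,-7.3] .. [7.3,7.3,7.3]
lo = A.lo+B.lo = [-1.9-7.3, -3.5-7.3, -20-7.3] = [-9.200,-10.800,-27.300]
hi = A.hi+B.hi = [8.7+7.3, 7.1+7.3, -9.4+7.3] = [16.000,14.400,-2.100]
diag = √(25.2²+25.2²+25.2²) = √1905.12 = 43.648

min=[-9.200,-10.800,-27.300] max=[16.000,14.400,-2.100] diag=43.648


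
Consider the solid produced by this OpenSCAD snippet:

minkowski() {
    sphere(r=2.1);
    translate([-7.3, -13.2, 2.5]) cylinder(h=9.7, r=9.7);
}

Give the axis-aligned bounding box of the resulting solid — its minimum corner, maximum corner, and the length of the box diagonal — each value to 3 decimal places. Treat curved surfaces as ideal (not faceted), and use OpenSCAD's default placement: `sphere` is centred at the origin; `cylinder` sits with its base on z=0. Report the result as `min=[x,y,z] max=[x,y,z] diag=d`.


min=[-19.100,-25.000,0.400] max=[4.500,-1.400,14.300] diag=36.154

A = translate([-7.3, -13.2, 2.5]) cylinder(h=9.7, r=9.7) → bbox [-17,-22.9,2.5] .. [2.4,-3.5,12.2]
B = sphere(r=2.1) → bbox [-2.1,-2.1,-2.1] .. [2.1,2.1,2.1]
lo = A.lo+B.lo = [-17-2.1, -22.9-2.1, 2.5-2.1] = [-19.100,-25.000,0.400]
hi = A.hi+B.hi = [2.4+2.1, -3.5+2.1, 12.2+2.1] = [4.500,-1.400,14.300]
diag = √(23.6²+23.6²+13.9²) = √1307.13 = 36.154


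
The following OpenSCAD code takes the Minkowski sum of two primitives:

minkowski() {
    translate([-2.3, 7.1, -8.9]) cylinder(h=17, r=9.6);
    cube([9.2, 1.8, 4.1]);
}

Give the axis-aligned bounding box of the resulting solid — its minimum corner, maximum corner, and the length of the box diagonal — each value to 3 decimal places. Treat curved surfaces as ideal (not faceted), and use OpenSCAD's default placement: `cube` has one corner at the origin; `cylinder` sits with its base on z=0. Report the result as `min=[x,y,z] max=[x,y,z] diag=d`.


min=[-11.900,-2.500,-8.900] max=[16.500,18.500,12.200] diag=41.143

A = translate([-2.3, 7.1, -8.9]) cylinder(h=17, r=9.6) → bbox [-11.9,-2.5,-8.9] .. [7.3,16.7,8.1]
B = cube([9.2, 1.8, 4.1]) → bbox [0,0,0] .. [9.2,1.8,4.1]
lo = A.lo+B.lo = [-11.9+0, -2.5+0, -8.9+0] = [-11.900,-2.500,-8.900]
hi = A.hi+B.hi = [7.3+9.2, 16.7+1.8, 8.1+4.1] = [16.500,18.500,12.200]
diag = √(28.4²+21²+21.1²) = √1692.77 = 41.143


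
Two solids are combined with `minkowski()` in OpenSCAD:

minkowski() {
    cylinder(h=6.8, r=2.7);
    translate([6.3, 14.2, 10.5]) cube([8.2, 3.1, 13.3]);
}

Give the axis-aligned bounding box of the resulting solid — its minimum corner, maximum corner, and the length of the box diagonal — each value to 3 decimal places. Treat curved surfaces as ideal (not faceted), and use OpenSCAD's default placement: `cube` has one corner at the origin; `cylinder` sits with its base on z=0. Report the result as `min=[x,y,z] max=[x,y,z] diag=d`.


min=[3.600,11.500,10.500] max=[17.200,20.000,30.600] diag=25.714

A = translate([6.3, 14.2, 10.5]) cube([8.2, 3.1, 13.3]) → bbox [6.3,14.2,10.5] .. [14.5,17.3,23.8]
B = cylinder(h=6.8, r=2.7) → bbox [-2.7,-2.7,0] .. [2.7,2.7,6.8]
lo = A.lo+B.lo = [6.3-2.7, 14.2-2.7, 10.5+0] = [3.600,11.500,10.500]
hi = A.hi+B.hi = [14.5+2.7, 17.3+2.7, 23.8+6.8] = [17.200,20.000,30.600]
diag = √(13.6²+8.5²+20.1²) = √661.22 = 25.714


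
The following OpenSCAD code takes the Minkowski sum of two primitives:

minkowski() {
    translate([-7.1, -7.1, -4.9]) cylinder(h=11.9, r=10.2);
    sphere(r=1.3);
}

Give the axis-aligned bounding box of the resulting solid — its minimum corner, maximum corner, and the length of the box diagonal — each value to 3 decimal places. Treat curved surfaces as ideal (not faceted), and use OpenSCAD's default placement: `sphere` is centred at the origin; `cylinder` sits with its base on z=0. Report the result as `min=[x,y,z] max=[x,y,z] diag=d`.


A = translate([-7.1, -7.1, -4.9]) cylinder(h=11.9, r=10.2) → bbox [-17.3,-17.3,-4.9] .. [3.1,3.1,7]
B = sphere(r=1.3) → bbox [-1.3,-1.3,-1.3] .. [1.3,1.3,1.3]
lo = A.lo+B.lo = [-17.3-1.3, -17.3-1.3, -4.9-1.3] = [-18.600,-18.600,-6.200]
hi = A.hi+B.hi = [3.1+1.3, 3.1+1.3, 7+1.3] = [4.400,4.400,8.300]
diag = √(23²+23²+14.5²) = √1268.25 = 35.612

min=[-18.600,-18.600,-6.200] max=[4.400,4.400,8.300] diag=35.612


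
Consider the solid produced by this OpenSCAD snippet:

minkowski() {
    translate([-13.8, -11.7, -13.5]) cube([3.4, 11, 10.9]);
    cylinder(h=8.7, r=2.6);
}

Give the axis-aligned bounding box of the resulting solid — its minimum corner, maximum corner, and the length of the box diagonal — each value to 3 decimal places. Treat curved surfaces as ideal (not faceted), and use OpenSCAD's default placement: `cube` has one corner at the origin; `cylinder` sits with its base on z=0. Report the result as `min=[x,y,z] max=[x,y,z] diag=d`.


min=[-16.400,-14.300,-13.500] max=[-7.800,1.900,6.100] diag=26.843

A = translate([-13.8, -11.7, -13.5]) cube([3.4, 11, 10.9]) → bbox [-13.8,-11.7,-13.5] .. [-10.4,-0.7,-2.6]
B = cylinder(h=8.7, r=2.6) → bbox [-2.6,-2.6,0] .. [2.6,2.6,8.7]
lo = A.lo+B.lo = [-13.8-2.6, -11.7-2.6, -13.5+0] = [-16.400,-14.300,-13.500]
hi = A.hi+B.hi = [-10.4+2.6, -0.7+2.6, -2.6+8.7] = [-7.800,1.900,6.100]
diag = √(8.6²+16.2²+19.6²) = √720.56 = 26.843


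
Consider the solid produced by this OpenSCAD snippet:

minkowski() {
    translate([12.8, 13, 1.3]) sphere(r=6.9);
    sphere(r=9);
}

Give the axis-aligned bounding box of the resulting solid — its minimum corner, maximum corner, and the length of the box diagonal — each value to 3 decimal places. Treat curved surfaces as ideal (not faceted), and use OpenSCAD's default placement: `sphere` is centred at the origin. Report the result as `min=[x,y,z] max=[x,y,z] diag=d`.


A = translate([12.8, 13, 1.3]) sphere(r=6.9) → bbox [5.9,6.1,-5.6] .. [19.7,19.9,8.2]
B = sphere(r=9) → bbox [-9,-9,-9] .. [9,9,9]
lo = A.lo+B.lo = [5.9-9, 6.1-9, -5.6-9] = [-3.100,-2.900,-14.600]
hi = A.hi+B.hi = [19.7+9, 19.9+9, 8.2+9] = [28.700,28.900,17.200]
diag = √(31.8²+31.8²+31.8²) = √3033.72 = 55.079

min=[-3.100,-2.900,-14.600] max=[28.700,28.900,17.200] diag=55.079


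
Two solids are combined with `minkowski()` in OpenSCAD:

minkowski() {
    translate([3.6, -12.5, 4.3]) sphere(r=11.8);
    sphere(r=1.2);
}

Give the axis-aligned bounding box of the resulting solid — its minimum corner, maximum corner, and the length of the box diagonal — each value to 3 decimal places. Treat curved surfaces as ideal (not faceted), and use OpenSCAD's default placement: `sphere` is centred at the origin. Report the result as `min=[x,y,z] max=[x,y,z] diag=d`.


A = translate([3.6, -12.5, 4.3]) sphere(r=11.8) → bbox [-8.2,-24.3,-7.5] .. [15.4,-0.7,16.1]
B = sphere(r=1.2) → bbox [-1.2,-1.2,-1.2] .. [1.2,1.2,1.2]
lo = A.lo+B.lo = [-8.2-1.2, -24.3-1.2, -7.5-1.2] = [-9.400,-25.500,-8.700]
hi = A.hi+B.hi = [15.4+1.2, -0.7+1.2, 16.1+1.2] = [16.600,0.500,17.300]
diag = √(26²+26²+26²) = √2028 = 45.033

min=[-9.400,-25.500,-8.700] max=[16.600,0.500,17.300] diag=45.033


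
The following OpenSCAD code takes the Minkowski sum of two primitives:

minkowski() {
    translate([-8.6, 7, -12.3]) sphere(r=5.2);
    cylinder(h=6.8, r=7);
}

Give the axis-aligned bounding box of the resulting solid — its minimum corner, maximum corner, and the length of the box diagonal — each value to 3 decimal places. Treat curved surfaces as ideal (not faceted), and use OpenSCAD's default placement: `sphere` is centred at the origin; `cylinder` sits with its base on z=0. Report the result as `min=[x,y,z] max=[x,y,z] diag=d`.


A = translate([-8.6, 7, -12.3]) sphere(r=5.2) → bbox [-13.8,1.8,-17.5] .. [-3.4,12.2,-7.1]
B = cylinder(h=6.8, r=7) → bbox [-7,-7,0] .. [7,7,6.8]
lo = A.lo+B.lo = [-13.8-7, 1.8-7, -17.5+0] = [-20.800,-5.200,-17.500]
hi = A.hi+B.hi = [-3.4+7, 12.2+7, -7.1+6.8] = [3.600,19.200,-0.300]
diag = √(24.4²+24.4²+17.2²) = √1486.56 = 38.556

min=[-20.800,-5.200,-17.500] max=[3.600,19.200,-0.300] diag=38.556
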